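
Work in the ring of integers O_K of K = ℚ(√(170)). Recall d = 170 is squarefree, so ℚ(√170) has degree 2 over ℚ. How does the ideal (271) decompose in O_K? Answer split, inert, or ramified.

splits completely

Since 170 ≢ 1 mod 4, the ring of integers is ℤ[√170] with discriminant 4·170 = 680.
271 ∤ 680, so 271 is unramified.
(170/271) = 170^135 mod 271 = 1, giving Legendre symbol 1.
(170/271) = 1, so 271 splits.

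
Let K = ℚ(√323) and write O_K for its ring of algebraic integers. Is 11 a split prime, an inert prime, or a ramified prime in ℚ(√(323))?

split

Since 323 ≢ 1 mod 4, the ring of integers is ℤ[√323] with discriminant 4·323 = 1292.
disc(K) = 1292 is not divisible by 11; 11 is unramified.
Compute (323/11) via Euler: 4^((11-1)/2) mod 11 = 1, so (323/11) = 1.
(323/11) = 1, so 11 splits.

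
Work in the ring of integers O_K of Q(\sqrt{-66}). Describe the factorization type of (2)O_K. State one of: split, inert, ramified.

d = -66 ≡ 2 (mod 4), so O_K = ℤ[√-66] and disc(K) = 4d = -264.
2 divides disc(K) = -264, so 2 ramifies.

p ramifies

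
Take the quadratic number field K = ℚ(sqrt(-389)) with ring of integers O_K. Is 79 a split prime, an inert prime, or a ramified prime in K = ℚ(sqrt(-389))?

Since -389 ≢ 1 mod 4, the ring of integers is ℤ[√-389] with discriminant 4·(-389) = -1556.
Since gcd(79, -1556) = 1 the prime 79 does not ramify.
Euler's criterion: (-389)^39 mod 79 = 78. Thus (-389|79) = -1.
Legendre symbol -1 ⇒ 79 is inert.

remains prime (inert)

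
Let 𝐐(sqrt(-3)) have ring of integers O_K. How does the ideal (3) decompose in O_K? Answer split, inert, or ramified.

d = -3 ≡ 1 (mod 4), so O_K = ℤ[(1+√-3)/2] and disc(K) = d = -3.
disc(K) = -3 = 3·(-1), so p = 3 is ramified.

ramifies in O_K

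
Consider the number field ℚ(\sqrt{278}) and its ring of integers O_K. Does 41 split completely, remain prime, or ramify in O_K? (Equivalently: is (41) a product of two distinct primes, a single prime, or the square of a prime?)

split

Since 278 ≢ 1 mod 4, the ring of integers is ℤ[√278] with discriminant 4·278 = 1112.
disc(K) = 1112 is not divisible by 41; 41 is unramified.
(278/41) = 32^20 mod 41 = 1, giving Legendre symbol 1.
Legendre symbol 1 ⇒ 41 is split.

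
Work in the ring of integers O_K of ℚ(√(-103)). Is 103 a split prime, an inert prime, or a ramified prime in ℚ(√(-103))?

ramified — (103) = 𝔭²

Since -103 ≡ 1 mod 4, the ring of integers is ℤ[(1+√-103)/2] with discriminant -103.
103 divides disc(K) = -103, so 103 ramifies.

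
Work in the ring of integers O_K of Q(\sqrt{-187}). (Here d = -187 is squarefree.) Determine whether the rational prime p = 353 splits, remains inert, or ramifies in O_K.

d = -187 ≡ 1 (mod 4), so O_K = ℤ[(1+√-187)/2] and disc(K) = d = -187.
Since gcd(353, -187) = 1 the prime 353 does not ramify.
(-187/353) = 166^176 mod 353 = 1, giving Legendre symbol 1.
Legendre symbol 1 ⇒ 353 is split.

splits completely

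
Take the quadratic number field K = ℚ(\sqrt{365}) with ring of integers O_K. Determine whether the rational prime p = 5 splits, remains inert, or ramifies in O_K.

5 is ramified

d = 365 ≡ 1 (mod 4), so O_K = ℤ[(1+√365)/2] and disc(K) = d = 365.
Ramification test: 5 | 365. The prime 5 ramifies in K.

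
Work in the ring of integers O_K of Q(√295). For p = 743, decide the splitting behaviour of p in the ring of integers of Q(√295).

d = 295 ≡ 3 (mod 4), so O_K = ℤ[√295] and disc(K) = 4d = 1180.
743 ∤ 1180, so 743 is unramified.
Legendre symbol by Euler's criterion: (295/743) ≡ 295^371 ≡ 1 (mod 743), i.e. (295/743) = 1.
(295/743) = 1, so 743 splits.

splits completely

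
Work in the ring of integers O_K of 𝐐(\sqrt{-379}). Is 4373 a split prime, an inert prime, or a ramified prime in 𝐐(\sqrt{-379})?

split

-379 mod 4 = 1, hence disc K = -379 and O_K = ℤ[(1+√-379)/2].
4373 ∤ -379, so 4373 is unramified.
(-379/4373) = 3994^2186 mod 4373 = 1, giving Legendre symbol 1.
Legendre symbol 1 ⇒ 4373 is split.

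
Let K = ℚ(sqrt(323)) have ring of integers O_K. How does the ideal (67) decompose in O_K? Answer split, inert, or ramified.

split — (67) = 𝔭₁𝔭₂ with 𝔭₁ ≠ 𝔭₂

d = 323 ≡ 3 (mod 4), so O_K = ℤ[√323] and disc(K) = 4d = 1292.
67 ∤ 1292, so 67 is unramified.
(323/67) = 55^33 mod 67 = 1, giving Legendre symbol 1.
(323/67) = 1, so 67 splits.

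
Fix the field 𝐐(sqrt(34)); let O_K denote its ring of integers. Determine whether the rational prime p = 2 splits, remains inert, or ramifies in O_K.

p ramifies

Since 34 ≢ 1 mod 4, the ring of integers is ℤ[√34] with discriminant 4·34 = 136.
2 divides disc(K) = 136, so 2 ramifies.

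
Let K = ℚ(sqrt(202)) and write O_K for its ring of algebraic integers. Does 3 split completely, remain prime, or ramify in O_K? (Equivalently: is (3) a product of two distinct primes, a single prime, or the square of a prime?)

d = 202 ≡ 2 (mod 4), so O_K = ℤ[√202] and disc(K) = 4d = 808.
disc(K) = 808 is not divisible by 3; 3 is unramified.
Euler's criterion: 202^1 mod 3 = 1. Thus (202|3) = 1.
(202/3) = 1, so 3 splits.

splits completely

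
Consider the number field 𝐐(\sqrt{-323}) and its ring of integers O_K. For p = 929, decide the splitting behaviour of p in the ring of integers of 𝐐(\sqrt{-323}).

Since -323 ≡ 1 mod 4, the ring of integers is ℤ[(1+√-323)/2] with discriminant -323.
disc(K) = -323 is not divisible by 929; 929 is unramified.
(-323/929) = 606^464 mod 929 = 928, giving Legendre symbol -1.
(-323/929) = -1, so 929 is inert.

inert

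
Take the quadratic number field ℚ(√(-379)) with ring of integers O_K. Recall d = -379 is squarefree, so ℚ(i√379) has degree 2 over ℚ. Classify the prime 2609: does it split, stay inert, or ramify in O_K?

d = -379 ≡ 1 (mod 4), so O_K = ℤ[(1+√-379)/2] and disc(K) = d = -379.
Since gcd(2609, -379) = 1 the prime 2609 does not ramify.
Legendre symbol by Euler's criterion: (-379/2609) ≡ (-379)^1304 ≡ 1 (mod 2609), i.e. (-379/2609) = 1.
(-379/2609) = 1, so 2609 splits.

split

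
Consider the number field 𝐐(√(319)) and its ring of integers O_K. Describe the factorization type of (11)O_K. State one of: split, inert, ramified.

d = 319 ≡ 3 (mod 4), so O_K = ℤ[√319] and disc(K) = 4d = 1276.
11 divides disc(K) = 1276, so 11 ramifies.

11 is ramified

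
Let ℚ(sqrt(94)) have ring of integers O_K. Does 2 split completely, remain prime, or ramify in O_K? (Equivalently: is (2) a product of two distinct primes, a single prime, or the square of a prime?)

d = 94 ≡ 2 (mod 4), so O_K = ℤ[√94] and disc(K) = 4d = 376.
disc(K) = 376 = 2·188, so p = 2 is ramified.

ramifies in O_K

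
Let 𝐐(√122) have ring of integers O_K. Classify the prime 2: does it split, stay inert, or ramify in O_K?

ramified

122 mod 4 = 2, hence disc K = 4·122 = 488 and O_K = ℤ[√122].
2 divides disc(K) = 488, so 2 ramifies.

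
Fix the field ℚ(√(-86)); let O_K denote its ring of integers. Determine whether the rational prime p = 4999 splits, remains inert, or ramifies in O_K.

Since -86 ≢ 1 mod 4, the ring of integers is ℤ[√-86] with discriminant 4·(-86) = -344.
disc(K) = -344 is not divisible by 4999; 4999 is unramified.
Compute (-86/4999) via Euler: 4913^((4999-1)/2) mod 4999 = 1, so (-86/4999) = 1.
(-86/4999) = 1, so 4999 splits.

4999 splits in O_K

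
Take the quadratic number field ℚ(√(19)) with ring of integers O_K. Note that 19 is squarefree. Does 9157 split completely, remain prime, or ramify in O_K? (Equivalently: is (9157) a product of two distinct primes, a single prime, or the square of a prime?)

d = 19 ≡ 3 (mod 4), so O_K = ℤ[√19] and disc(K) = 4d = 76.
9157 ∤ 76, so 9157 is unramified.
Compute (19/9157) via Euler: 19^((9157-1)/2) mod 9157 = 9156, so (19/9157) = -1.
Legendre symbol -1 ⇒ 9157 is inert.

inert — (9157) stays prime in O_K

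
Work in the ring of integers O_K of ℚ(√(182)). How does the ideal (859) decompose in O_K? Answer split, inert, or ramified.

182 mod 4 = 2, hence disc K = 4·182 = 728 and O_K = ℤ[√182].
disc(K) = 728 is not divisible by 859; 859 is unramified.
Legendre symbol by Euler's criterion: (182/859) ≡ 182^429 ≡ 858 (mod 859), i.e. (182/859) = -1.
(182/859) = -1, so 859 is inert.

remains prime (inert)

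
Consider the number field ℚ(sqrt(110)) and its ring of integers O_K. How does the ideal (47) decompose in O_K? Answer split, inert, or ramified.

d = 110 ≡ 2 (mod 4), so O_K = ℤ[√110] and disc(K) = 4d = 440.
Since gcd(47, 440) = 1 the prime 47 does not ramify.
Compute (110/47) via Euler: 16^((47-1)/2) mod 47 = 1, so (110/47) = 1.
Legendre symbol 1 ⇒ 47 is split.

p splits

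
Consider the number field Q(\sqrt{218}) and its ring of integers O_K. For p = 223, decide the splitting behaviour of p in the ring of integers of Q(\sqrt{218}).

218 mod 4 = 2, hence disc K = 4·218 = 872 and O_K = ℤ[√218].
Since gcd(223, 872) = 1 the prime 223 does not ramify.
(218/223) = 218^111 mod 223 = 1, giving Legendre symbol 1.
d is a quadratic residue mod p, hence 223 splits in O_K.

p splits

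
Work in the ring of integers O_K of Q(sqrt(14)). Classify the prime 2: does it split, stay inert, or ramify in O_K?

ramified

d = 14 ≡ 2 (mod 4), so O_K = ℤ[√14] and disc(K) = 4d = 56.
2 divides disc(K) = 56, so 2 ramifies.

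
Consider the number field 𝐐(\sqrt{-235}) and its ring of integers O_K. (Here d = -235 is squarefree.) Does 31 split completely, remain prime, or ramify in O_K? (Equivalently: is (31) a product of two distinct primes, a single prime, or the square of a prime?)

31 remains inert

d = -235 ≡ 1 (mod 4), so O_K = ℤ[(1+√-235)/2] and disc(K) = d = -235.
31 ∤ -235, so 31 is unramified.
(-235/31) = 13^15 mod 31 = 30, giving Legendre symbol -1.
d is a non-residue mod p, hence 31 remains inert in O_K.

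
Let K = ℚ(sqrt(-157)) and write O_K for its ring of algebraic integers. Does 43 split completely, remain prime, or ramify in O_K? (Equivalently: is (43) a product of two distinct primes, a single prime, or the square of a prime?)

split — (43) = 𝔭₁𝔭₂ with 𝔭₁ ≠ 𝔭₂

d = -157 ≡ 3 (mod 4), so O_K = ℤ[√-157] and disc(K) = 4d = -628.
Since gcd(43, -628) = 1 the prime 43 does not ramify.
Legendre symbol by Euler's criterion: (-157/43) ≡ (-157)^21 ≡ 1 (mod 43), i.e. (-157/43) = 1.
Legendre symbol 1 ⇒ 43 is split.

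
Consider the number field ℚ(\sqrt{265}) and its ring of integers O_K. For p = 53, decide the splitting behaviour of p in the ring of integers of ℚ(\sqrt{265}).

d = 265 ≡ 1 (mod 4), so O_K = ℤ[(1+√265)/2] and disc(K) = d = 265.
53 divides disc(K) = 265, so 53 ramifies.

ramifies in O_K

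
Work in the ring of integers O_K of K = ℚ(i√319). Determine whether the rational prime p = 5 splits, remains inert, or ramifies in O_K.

5 splits in O_K

-319 mod 4 = 1, hence disc K = -319 and O_K = ℤ[(1+√-319)/2].
Since gcd(5, -319) = 1 the prime 5 does not ramify.
Euler's criterion: (-319)^2 mod 5 = 1. Thus (-319|5) = 1.
(-319/5) = 1, so 5 splits.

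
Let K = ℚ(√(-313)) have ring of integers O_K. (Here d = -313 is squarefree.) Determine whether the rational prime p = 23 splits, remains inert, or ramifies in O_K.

-313 mod 4 = 3, hence disc K = 4·(-313) = -1252 and O_K = ℤ[√-313].
disc(K) = -1252 is not divisible by 23; 23 is unramified.
Compute (-313/23) via Euler: 9^((23-1)/2) mod 23 = 1, so (-313/23) = 1.
d is a quadratic residue mod p, hence 23 splits in O_K.

23 splits in O_K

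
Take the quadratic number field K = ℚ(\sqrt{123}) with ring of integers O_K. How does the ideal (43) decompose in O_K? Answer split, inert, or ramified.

Since 123 ≢ 1 mod 4, the ring of integers is ℤ[√123] with discriminant 4·123 = 492.
Since gcd(43, 492) = 1 the prime 43 does not ramify.
Euler's criterion: 123^21 mod 43 = 42. Thus (123|43) = -1.
(123/43) = -1, so 43 is inert.

inert — (43) stays prime in O_K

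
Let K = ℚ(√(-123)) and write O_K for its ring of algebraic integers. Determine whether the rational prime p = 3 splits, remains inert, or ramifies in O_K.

ramified

Since -123 ≡ 1 mod 4, the ring of integers is ℤ[(1+√-123)/2] with discriminant -123.
Ramification test: 3 | -123. The prime 3 ramifies in K.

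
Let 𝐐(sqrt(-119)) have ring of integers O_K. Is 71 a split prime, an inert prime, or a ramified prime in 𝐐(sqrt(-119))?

71 remains inert

d = -119 ≡ 1 (mod 4), so O_K = ℤ[(1+√-119)/2] and disc(K) = d = -119.
disc(K) = -119 is not divisible by 71; 71 is unramified.
(-119/71) = 23^35 mod 71 = 70, giving Legendre symbol -1.
d is a non-residue mod p, hence 71 remains inert in O_K.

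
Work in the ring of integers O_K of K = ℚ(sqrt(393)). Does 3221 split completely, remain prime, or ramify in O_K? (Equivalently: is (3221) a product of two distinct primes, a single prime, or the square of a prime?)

inert

d = 393 ≡ 1 (mod 4), so O_K = ℤ[(1+√393)/2] and disc(K) = d = 393.
3221 ∤ 393, so 3221 is unramified.
Euler's criterion: 393^1610 mod 3221 = 3220. Thus (393|3221) = -1.
d is a non-residue mod p, hence 3221 remains inert in O_K.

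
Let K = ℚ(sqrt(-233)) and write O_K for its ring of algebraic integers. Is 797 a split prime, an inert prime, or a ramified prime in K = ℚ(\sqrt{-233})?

797 splits in O_K

Since -233 ≢ 1 mod 4, the ring of integers is ℤ[√-233] with discriminant 4·(-233) = -932.
Since gcd(797, -932) = 1 the prime 797 does not ramify.
Euler's criterion: (-233)^398 mod 797 = 1. Thus (-233|797) = 1.
(-233/797) = 1, so 797 splits.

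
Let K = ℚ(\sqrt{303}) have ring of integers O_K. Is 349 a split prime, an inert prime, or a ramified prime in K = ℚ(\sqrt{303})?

Since 303 ≢ 1 mod 4, the ring of integers is ℤ[√303] with discriminant 4·303 = 1212.
disc(K) = 1212 is not divisible by 349; 349 is unramified.
Euler's criterion: 303^174 mod 349 = 348. Thus (303|349) = -1.
d is a non-residue mod p, hence 349 remains inert in O_K.

p is inert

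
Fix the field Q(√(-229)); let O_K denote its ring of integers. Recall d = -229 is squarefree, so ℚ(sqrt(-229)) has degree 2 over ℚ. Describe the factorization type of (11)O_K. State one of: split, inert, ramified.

d = -229 ≡ 3 (mod 4), so O_K = ℤ[√-229] and disc(K) = 4d = -916.
disc(K) = -916 is not divisible by 11; 11 is unramified.
Compute (-229/11) via Euler: 2^((11-1)/2) mod 11 = 10, so (-229/11) = -1.
(-229/11) = -1, so 11 is inert.

11 remains inert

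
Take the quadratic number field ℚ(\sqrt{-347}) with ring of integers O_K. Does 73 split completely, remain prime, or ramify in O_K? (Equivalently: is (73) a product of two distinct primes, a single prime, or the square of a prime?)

split

d = -347 ≡ 1 (mod 4), so O_K = ℤ[(1+√-347)/2] and disc(K) = d = -347.
73 ∤ -347, so 73 is unramified.
(-347/73) = 18^36 mod 73 = 1, giving Legendre symbol 1.
d is a quadratic residue mod p, hence 73 splits in O_K.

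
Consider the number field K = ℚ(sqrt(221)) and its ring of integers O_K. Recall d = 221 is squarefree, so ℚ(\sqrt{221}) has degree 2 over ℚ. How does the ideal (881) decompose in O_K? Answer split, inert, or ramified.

881 remains inert

221 mod 4 = 1, hence disc K = 221 and O_K = ℤ[(1+√221)/2].
881 ∤ 221, so 881 is unramified.
Legendre symbol by Euler's criterion: (221/881) ≡ 221^440 ≡ 880 (mod 881), i.e. (221/881) = -1.
(221/881) = -1, so 881 is inert.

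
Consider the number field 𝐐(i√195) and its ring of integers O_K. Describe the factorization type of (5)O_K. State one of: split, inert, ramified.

5 is ramified

Since -195 ≡ 1 mod 4, the ring of integers is ℤ[(1+√-195)/2] with discriminant -195.
Ramification test: 5 | -195. The prime 5 ramifies in K.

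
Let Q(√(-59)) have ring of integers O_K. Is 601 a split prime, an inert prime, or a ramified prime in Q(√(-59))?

p is inert

Since -59 ≡ 1 mod 4, the ring of integers is ℤ[(1+√-59)/2] with discriminant -59.
disc(K) = -59 is not divisible by 601; 601 is unramified.
Legendre symbol by Euler's criterion: (-59/601) ≡ (-59)^300 ≡ 600 (mod 601), i.e. (-59/601) = -1.
d is a non-residue mod p, hence 601 remains inert in O_K.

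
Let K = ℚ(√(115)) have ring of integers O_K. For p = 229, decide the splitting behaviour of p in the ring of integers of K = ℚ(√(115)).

d = 115 ≡ 3 (mod 4), so O_K = ℤ[√115] and disc(K) = 4d = 460.
Since gcd(229, 460) = 1 the prime 229 does not ramify.
Euler's criterion: 115^114 mod 229 = 228. Thus (115|229) = -1.
(115/229) = -1, so 229 is inert.

inert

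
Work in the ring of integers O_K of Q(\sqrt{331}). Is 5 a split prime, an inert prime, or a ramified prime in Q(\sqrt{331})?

5 splits in O_K

d = 331 ≡ 3 (mod 4), so O_K = ℤ[√331] and disc(K) = 4d = 1324.
disc(K) = 1324 is not divisible by 5; 5 is unramified.
(331/5) = 1^2 mod 5 = 1, giving Legendre symbol 1.
(331/5) = 1, so 5 splits.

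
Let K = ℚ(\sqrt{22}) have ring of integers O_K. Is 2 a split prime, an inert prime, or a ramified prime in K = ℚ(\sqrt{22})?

ramified

22 mod 4 = 2, hence disc K = 4·22 = 88 and O_K = ℤ[√22].
2 divides disc(K) = 88, so 2 ramifies.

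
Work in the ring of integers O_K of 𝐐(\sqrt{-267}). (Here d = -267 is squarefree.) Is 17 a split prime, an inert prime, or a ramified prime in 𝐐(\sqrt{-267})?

remains prime (inert)

-267 mod 4 = 1, hence disc K = -267 and O_K = ℤ[(1+√-267)/2].
Since gcd(17, -267) = 1 the prime 17 does not ramify.
Compute (-267/17) via Euler: 5^((17-1)/2) mod 17 = 16, so (-267/17) = -1.
d is a non-residue mod p, hence 17 remains inert in O_K.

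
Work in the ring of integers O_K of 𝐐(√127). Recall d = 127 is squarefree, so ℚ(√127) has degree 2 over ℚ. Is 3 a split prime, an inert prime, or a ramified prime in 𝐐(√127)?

Since 127 ≢ 1 mod 4, the ring of integers is ℤ[√127] with discriminant 4·127 = 508.
Since gcd(3, 508) = 1 the prime 3 does not ramify.
Euler's criterion: 127^1 mod 3 = 1. Thus (127|3) = 1.
Legendre symbol 1 ⇒ 3 is split.

3 splits in O_K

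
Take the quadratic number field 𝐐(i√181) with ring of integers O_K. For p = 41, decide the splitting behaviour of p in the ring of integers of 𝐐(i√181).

Since -181 ≢ 1 mod 4, the ring of integers is ℤ[√-181] with discriminant 4·(-181) = -724.
disc(K) = -724 is not divisible by 41; 41 is unramified.
Compute (-181/41) via Euler: 24^((41-1)/2) mod 41 = 40, so (-181/41) = -1.
(-181/41) = -1, so 41 is inert.

p is inert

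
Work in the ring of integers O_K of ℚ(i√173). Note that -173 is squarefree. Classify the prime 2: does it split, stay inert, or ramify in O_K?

2 is ramified

Since -173 ≢ 1 mod 4, the ring of integers is ℤ[√-173] with discriminant 4·(-173) = -692.
disc(K) = -692 = 2·(-346), so p = 2 is ramified.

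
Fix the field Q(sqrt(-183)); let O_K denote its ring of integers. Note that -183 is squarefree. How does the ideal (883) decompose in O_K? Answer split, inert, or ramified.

Since -183 ≡ 1 mod 4, the ring of integers is ℤ[(1+√-183)/2] with discriminant -183.
Since gcd(883, -183) = 1 the prime 883 does not ramify.
Compute (-183/883) via Euler: 700^((883-1)/2) mod 883 = 882, so (-183/883) = -1.
Legendre symbol -1 ⇒ 883 is inert.

inert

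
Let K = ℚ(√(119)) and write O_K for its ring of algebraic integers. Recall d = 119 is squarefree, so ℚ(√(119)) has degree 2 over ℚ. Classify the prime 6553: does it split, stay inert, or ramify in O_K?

Since 119 ≢ 1 mod 4, the ring of integers is ℤ[√119] with discriminant 4·119 = 476.
Since gcd(6553, 476) = 1 the prime 6553 does not ramify.
Legendre symbol by Euler's criterion: (119/6553) ≡ 119^3276 ≡ 1 (mod 6553), i.e. (119/6553) = 1.
d is a quadratic residue mod p, hence 6553 splits in O_K.

splits completely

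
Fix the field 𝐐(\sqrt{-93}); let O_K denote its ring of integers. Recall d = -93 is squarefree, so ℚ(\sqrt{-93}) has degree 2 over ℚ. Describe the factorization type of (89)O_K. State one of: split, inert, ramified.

-93 mod 4 = 3, hence disc K = 4·(-93) = -372 and O_K = ℤ[√-93].
disc(K) = -372 is not divisible by 89; 89 is unramified.
Euler's criterion: (-93)^44 mod 89 = 1. Thus (-93|89) = 1.
d is a quadratic residue mod p, hence 89 splits in O_K.

p splits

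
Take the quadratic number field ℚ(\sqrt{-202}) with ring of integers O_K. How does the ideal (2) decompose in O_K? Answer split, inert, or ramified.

Since -202 ≢ 1 mod 4, the ring of integers is ℤ[√-202] with discriminant 4·(-202) = -808.
disc(K) = -808 = 2·(-404), so p = 2 is ramified.

ramified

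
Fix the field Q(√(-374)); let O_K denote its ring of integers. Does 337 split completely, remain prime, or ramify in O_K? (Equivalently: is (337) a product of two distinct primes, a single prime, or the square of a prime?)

337 splits in O_K

d = -374 ≡ 2 (mod 4), so O_K = ℤ[√-374] and disc(K) = 4d = -1496.
Since gcd(337, -1496) = 1 the prime 337 does not ramify.
Legendre symbol by Euler's criterion: (-374/337) ≡ (-374)^168 ≡ 1 (mod 337), i.e. (-374/337) = 1.
(-374/337) = 1, so 337 splits.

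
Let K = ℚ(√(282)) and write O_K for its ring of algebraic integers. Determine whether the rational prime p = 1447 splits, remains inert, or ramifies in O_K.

split — (1447) = 𝔭₁𝔭₂ with 𝔭₁ ≠ 𝔭₂

Since 282 ≢ 1 mod 4, the ring of integers is ℤ[√282] with discriminant 4·282 = 1128.
Since gcd(1447, 1128) = 1 the prime 1447 does not ramify.
Compute (282/1447) via Euler: 282^((1447-1)/2) mod 1447 = 1, so (282/1447) = 1.
Legendre symbol 1 ⇒ 1447 is split.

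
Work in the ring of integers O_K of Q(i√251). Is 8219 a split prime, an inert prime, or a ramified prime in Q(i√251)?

8219 remains inert

-251 mod 4 = 1, hence disc K = -251 and O_K = ℤ[(1+√-251)/2].
Since gcd(8219, -251) = 1 the prime 8219 does not ramify.
(-251/8219) = 7968^4109 mod 8219 = 8218, giving Legendre symbol -1.
Legendre symbol -1 ⇒ 8219 is inert.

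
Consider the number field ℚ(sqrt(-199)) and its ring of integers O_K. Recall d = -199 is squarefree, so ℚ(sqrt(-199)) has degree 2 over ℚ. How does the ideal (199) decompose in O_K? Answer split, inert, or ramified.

199 is ramified

d = -199 ≡ 1 (mod 4), so O_K = ℤ[(1+√-199)/2] and disc(K) = d = -199.
199 divides disc(K) = -199, so 199 ramifies.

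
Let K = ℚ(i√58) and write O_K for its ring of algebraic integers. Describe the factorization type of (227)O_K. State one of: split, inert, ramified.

-58 mod 4 = 2, hence disc K = 4·(-58) = -232 and O_K = ℤ[√-58].
disc(K) = -232 is not divisible by 227; 227 is unramified.
Compute (-58/227) via Euler: 169^((227-1)/2) mod 227 = 1, so (-58/227) = 1.
(-58/227) = 1, so 227 splits.

splits completely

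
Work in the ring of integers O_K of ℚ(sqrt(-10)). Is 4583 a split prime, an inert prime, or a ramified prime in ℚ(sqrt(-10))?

d = -10 ≡ 2 (mod 4), so O_K = ℤ[√-10] and disc(K) = 4d = -40.
Since gcd(4583, -40) = 1 the prime 4583 does not ramify.
Euler's criterion: (-10)^2291 mod 4583 = 1. Thus (-10|4583) = 1.
Legendre symbol 1 ⇒ 4583 is split.

split — (4583) = 𝔭₁𝔭₂ with 𝔭₁ ≠ 𝔭₂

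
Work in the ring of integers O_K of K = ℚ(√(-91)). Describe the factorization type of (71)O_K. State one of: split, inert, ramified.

Since -91 ≡ 1 mod 4, the ring of integers is ℤ[(1+√-91)/2] with discriminant -91.
disc(K) = -91 is not divisible by 71; 71 is unramified.
Compute (-91/71) via Euler: 51^((71-1)/2) mod 71 = 70, so (-91/71) = -1.
Legendre symbol -1 ⇒ 71 is inert.

inert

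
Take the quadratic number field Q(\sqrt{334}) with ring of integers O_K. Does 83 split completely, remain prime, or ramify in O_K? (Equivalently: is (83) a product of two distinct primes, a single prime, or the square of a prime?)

Since 334 ≢ 1 mod 4, the ring of integers is ℤ[√334] with discriminant 4·334 = 1336.
disc(K) = 1336 is not divisible by 83; 83 is unramified.
(334/83) = 2^41 mod 83 = 82, giving Legendre symbol -1.
d is a non-residue mod p, hence 83 remains inert in O_K.

remains prime (inert)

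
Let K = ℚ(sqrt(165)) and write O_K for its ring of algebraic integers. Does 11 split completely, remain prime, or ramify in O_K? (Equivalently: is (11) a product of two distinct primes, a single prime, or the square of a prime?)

165 mod 4 = 1, hence disc K = 165 and O_K = ℤ[(1+√165)/2].
Ramification test: 11 | 165. The prime 11 ramifies in K.

11 is ramified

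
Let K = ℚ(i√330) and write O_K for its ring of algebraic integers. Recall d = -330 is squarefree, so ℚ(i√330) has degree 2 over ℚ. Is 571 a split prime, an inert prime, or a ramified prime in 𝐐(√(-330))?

Since -330 ≢ 1 mod 4, the ring of integers is ℤ[√-330] with discriminant 4·(-330) = -1320.
571 ∤ -1320, so 571 is unramified.
(-330/571) = 241^285 mod 571 = 570, giving Legendre symbol -1.
Legendre symbol -1 ⇒ 571 is inert.

inert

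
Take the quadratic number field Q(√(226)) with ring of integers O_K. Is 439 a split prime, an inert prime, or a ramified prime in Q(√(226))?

226 mod 4 = 2, hence disc K = 4·226 = 904 and O_K = ℤ[√226].
disc(K) = 904 is not divisible by 439; 439 is unramified.
Compute (226/439) via Euler: 226^((439-1)/2) mod 439 = 1, so (226/439) = 1.
d is a quadratic residue mod p, hence 439 splits in O_K.

p splits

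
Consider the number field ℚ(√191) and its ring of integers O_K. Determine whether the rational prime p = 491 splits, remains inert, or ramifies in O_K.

191 mod 4 = 3, hence disc K = 4·191 = 764 and O_K = ℤ[√191].
491 ∤ 764, so 491 is unramified.
Compute (191/491) via Euler: 191^((491-1)/2) mod 491 = 490, so (191/491) = -1.
Legendre symbol -1 ⇒ 491 is inert.

remains prime (inert)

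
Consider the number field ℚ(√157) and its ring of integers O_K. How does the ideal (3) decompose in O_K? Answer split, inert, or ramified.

split — (3) = 𝔭₁𝔭₂ with 𝔭₁ ≠ 𝔭₂

157 mod 4 = 1, hence disc K = 157 and O_K = ℤ[(1+√157)/2].
3 ∤ 157, so 3 is unramified.
Compute (157/3) via Euler: 1^((3-1)/2) mod 3 = 1, so (157/3) = 1.
d is a quadratic residue mod p, hence 3 splits in O_K.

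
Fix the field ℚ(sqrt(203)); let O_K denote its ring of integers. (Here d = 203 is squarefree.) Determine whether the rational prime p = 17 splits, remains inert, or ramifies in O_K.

splits completely

203 mod 4 = 3, hence disc K = 4·203 = 812 and O_K = ℤ[√203].
disc(K) = 812 is not divisible by 17; 17 is unramified.
Euler's criterion: 203^8 mod 17 = 1. Thus (203|17) = 1.
Legendre symbol 1 ⇒ 17 is split.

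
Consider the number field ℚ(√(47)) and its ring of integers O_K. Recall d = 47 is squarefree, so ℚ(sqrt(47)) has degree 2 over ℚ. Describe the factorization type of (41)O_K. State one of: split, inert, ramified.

Since 47 ≢ 1 mod 4, the ring of integers is ℤ[√47] with discriminant 4·47 = 188.
disc(K) = 188 is not divisible by 41; 41 is unramified.
Legendre symbol by Euler's criterion: (47/41) ≡ 47^20 ≡ 40 (mod 41), i.e. (47/41) = -1.
(47/41) = -1, so 41 is inert.

41 remains inert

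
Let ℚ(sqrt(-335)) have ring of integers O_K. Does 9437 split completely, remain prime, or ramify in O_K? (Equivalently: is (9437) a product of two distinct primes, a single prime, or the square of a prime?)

-335 mod 4 = 1, hence disc K = -335 and O_K = ℤ[(1+√-335)/2].
Since gcd(9437, -335) = 1 the prime 9437 does not ramify.
Compute (-335/9437) via Euler: 9102^((9437-1)/2) mod 9437 = 1, so (-335/9437) = 1.
d is a quadratic residue mod p, hence 9437 splits in O_K.

split — (9437) = 𝔭₁𝔭₂ with 𝔭₁ ≠ 𝔭₂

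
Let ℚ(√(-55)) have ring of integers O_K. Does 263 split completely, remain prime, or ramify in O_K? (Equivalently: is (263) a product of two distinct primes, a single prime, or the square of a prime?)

-55 mod 4 = 1, hence disc K = -55 and O_K = ℤ[(1+√-55)/2].
disc(K) = -55 is not divisible by 263; 263 is unramified.
(-55/263) = 208^131 mod 263 = 1, giving Legendre symbol 1.
(-55/263) = 1, so 263 splits.

split — (263) = 𝔭₁𝔭₂ with 𝔭₁ ≠ 𝔭₂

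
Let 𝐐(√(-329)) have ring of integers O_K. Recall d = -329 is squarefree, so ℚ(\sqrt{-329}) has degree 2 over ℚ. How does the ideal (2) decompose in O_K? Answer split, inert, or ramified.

ramified

d = -329 ≡ 3 (mod 4), so O_K = ℤ[√-329] and disc(K) = 4d = -1316.
2 divides disc(K) = -1316, so 2 ramifies.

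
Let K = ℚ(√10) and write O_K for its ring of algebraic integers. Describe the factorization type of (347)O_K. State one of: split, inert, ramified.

Since 10 ≢ 1 mod 4, the ring of integers is ℤ[√10] with discriminant 4·10 = 40.
347 ∤ 40, so 347 is unramified.
Euler's criterion: 10^173 mod 347 = 1. Thus (10|347) = 1.
(10/347) = 1, so 347 splits.

p splits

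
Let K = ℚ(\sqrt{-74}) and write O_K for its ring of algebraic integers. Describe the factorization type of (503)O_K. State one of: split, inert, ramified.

Since -74 ≢ 1 mod 4, the ring of integers is ℤ[√-74] with discriminant 4·(-74) = -296.
503 ∤ -296, so 503 is unramified.
(-74/503) = 429^251 mod 503 = 1, giving Legendre symbol 1.
(-74/503) = 1, so 503 splits.

splits completely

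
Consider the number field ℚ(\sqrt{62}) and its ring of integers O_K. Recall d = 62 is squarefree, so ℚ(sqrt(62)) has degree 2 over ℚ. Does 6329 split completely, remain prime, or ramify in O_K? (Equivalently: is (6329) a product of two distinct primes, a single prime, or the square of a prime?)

d = 62 ≡ 2 (mod 4), so O_K = ℤ[√62] and disc(K) = 4d = 248.
6329 ∤ 248, so 6329 is unramified.
(62/6329) = 62^3164 mod 6329 = 1, giving Legendre symbol 1.
d is a quadratic residue mod p, hence 6329 splits in O_K.

split — (6329) = 𝔭₁𝔭₂ with 𝔭₁ ≠ 𝔭₂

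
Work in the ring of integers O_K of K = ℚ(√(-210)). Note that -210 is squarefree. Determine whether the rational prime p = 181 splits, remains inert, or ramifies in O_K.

Since -210 ≢ 1 mod 4, the ring of integers is ℤ[√-210] with discriminant 4·(-210) = -840.
disc(K) = -840 is not divisible by 181; 181 is unramified.
(-210/181) = 152^90 mod 181 = 1, giving Legendre symbol 1.
Legendre symbol 1 ⇒ 181 is split.

splits completely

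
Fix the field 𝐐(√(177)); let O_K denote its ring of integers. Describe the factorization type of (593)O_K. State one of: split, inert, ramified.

d = 177 ≡ 1 (mod 4), so O_K = ℤ[(1+√177)/2] and disc(K) = d = 177.
593 ∤ 177, so 593 is unramified.
Euler's criterion: 177^296 mod 593 = 592. Thus (177|593) = -1.
(177/593) = -1, so 593 is inert.

remains prime (inert)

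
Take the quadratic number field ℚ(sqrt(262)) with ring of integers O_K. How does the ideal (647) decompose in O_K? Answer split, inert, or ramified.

Since 262 ≢ 1 mod 4, the ring of integers is ℤ[√262] with discriminant 4·262 = 1048.
disc(K) = 1048 is not divisible by 647; 647 is unramified.
Euler's criterion: 262^323 mod 647 = 646. Thus (262|647) = -1.
(262/647) = -1, so 647 is inert.

inert — (647) stays prime in O_K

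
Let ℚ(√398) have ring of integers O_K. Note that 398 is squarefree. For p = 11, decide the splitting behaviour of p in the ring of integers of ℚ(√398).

398 mod 4 = 2, hence disc K = 4·398 = 1592 and O_K = ℤ[√398].
11 ∤ 1592, so 11 is unramified.
Legendre symbol by Euler's criterion: (398/11) ≡ 398^5 ≡ 10 (mod 11), i.e. (398/11) = -1.
d is a non-residue mod p, hence 11 remains inert in O_K.

inert — (11) stays prime in O_K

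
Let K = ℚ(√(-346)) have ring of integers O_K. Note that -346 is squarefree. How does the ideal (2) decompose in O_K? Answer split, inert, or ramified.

d = -346 ≡ 2 (mod 4), so O_K = ℤ[√-346] and disc(K) = 4d = -1384.
Ramification test: 2 | -1384. The prime 2 ramifies in K.

ramified — (2) = 𝔭²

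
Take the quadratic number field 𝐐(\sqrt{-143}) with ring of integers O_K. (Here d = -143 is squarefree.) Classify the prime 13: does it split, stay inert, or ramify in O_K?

p ramifies

-143 mod 4 = 1, hence disc K = -143 and O_K = ℤ[(1+√-143)/2].
13 divides disc(K) = -143, so 13 ramifies.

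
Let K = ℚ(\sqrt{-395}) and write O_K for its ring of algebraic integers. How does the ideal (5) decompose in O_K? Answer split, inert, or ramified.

p ramifies

Since -395 ≡ 1 mod 4, the ring of integers is ℤ[(1+√-395)/2] with discriminant -395.
Ramification test: 5 | -395. The prime 5 ramifies in K.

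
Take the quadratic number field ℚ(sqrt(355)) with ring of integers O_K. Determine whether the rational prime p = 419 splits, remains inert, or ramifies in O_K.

remains prime (inert)

Since 355 ≢ 1 mod 4, the ring of integers is ℤ[√355] with discriminant 4·355 = 1420.
419 ∤ 1420, so 419 is unramified.
(355/419) = 355^209 mod 419 = 418, giving Legendre symbol -1.
(355/419) = -1, so 419 is inert.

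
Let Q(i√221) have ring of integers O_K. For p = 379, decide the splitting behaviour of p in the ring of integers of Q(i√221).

inert

-221 mod 4 = 3, hence disc K = 4·(-221) = -884 and O_K = ℤ[√-221].
379 ∤ -884, so 379 is unramified.
Compute (-221/379) via Euler: 158^((379-1)/2) mod 379 = 378, so (-221/379) = -1.
(-221/379) = -1, so 379 is inert.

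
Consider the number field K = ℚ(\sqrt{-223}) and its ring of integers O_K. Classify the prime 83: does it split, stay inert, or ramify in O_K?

d = -223 ≡ 1 (mod 4), so O_K = ℤ[(1+√-223)/2] and disc(K) = d = -223.
Since gcd(83, -223) = 1 the prime 83 does not ramify.
(-223/83) = 26^41 mod 83 = 1, giving Legendre symbol 1.
(-223/83) = 1, so 83 splits.

splits completely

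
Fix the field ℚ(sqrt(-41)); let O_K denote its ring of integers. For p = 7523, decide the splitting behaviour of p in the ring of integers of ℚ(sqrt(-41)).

p is inert

d = -41 ≡ 3 (mod 4), so O_K = ℤ[√-41] and disc(K) = 4d = -164.
Since gcd(7523, -164) = 1 the prime 7523 does not ramify.
Legendre symbol by Euler's criterion: (-41/7523) ≡ (-41)^3761 ≡ 7522 (mod 7523), i.e. (-41/7523) = -1.
d is a non-residue mod p, hence 7523 remains inert in O_K.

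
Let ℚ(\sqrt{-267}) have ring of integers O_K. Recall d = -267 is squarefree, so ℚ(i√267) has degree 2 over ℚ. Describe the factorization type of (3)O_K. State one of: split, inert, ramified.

ramified — (3) = 𝔭²

d = -267 ≡ 1 (mod 4), so O_K = ℤ[(1+√-267)/2] and disc(K) = d = -267.
3 divides disc(K) = -267, so 3 ramifies.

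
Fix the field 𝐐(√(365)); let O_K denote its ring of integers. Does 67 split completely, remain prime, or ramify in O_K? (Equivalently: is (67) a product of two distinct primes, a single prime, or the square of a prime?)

67 remains inert

365 mod 4 = 1, hence disc K = 365 and O_K = ℤ[(1+√365)/2].
disc(K) = 365 is not divisible by 67; 67 is unramified.
Euler's criterion: 365^33 mod 67 = 66. Thus (365|67) = -1.
d is a non-residue mod p, hence 67 remains inert in O_K.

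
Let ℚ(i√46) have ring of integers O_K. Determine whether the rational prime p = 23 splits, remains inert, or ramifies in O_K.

ramifies in O_K

-46 mod 4 = 2, hence disc K = 4·(-46) = -184 and O_K = ℤ[√-46].
Ramification test: 23 | -184. The prime 23 ramifies in K.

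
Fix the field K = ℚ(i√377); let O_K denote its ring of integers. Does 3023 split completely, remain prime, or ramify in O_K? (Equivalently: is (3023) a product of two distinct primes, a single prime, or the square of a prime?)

-377 mod 4 = 3, hence disc K = 4·(-377) = -1508 and O_K = ℤ[√-377].
Since gcd(3023, -1508) = 1 the prime 3023 does not ramify.
Compute (-377/3023) via Euler: 2646^((3023-1)/2) mod 3023 = 1, so (-377/3023) = 1.
d is a quadratic residue mod p, hence 3023 splits in O_K.

p splits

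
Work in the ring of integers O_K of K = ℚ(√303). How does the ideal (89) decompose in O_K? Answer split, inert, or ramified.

split

d = 303 ≡ 3 (mod 4), so O_K = ℤ[√303] and disc(K) = 4d = 1212.
89 ∤ 1212, so 89 is unramified.
Euler's criterion: 303^44 mod 89 = 1. Thus (303|89) = 1.
(303/89) = 1, so 89 splits.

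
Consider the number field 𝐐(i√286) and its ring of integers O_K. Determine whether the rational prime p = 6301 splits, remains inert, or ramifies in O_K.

remains prime (inert)

-286 mod 4 = 2, hence disc K = 4·(-286) = -1144 and O_K = ℤ[√-286].
disc(K) = -1144 is not divisible by 6301; 6301 is unramified.
(-286/6301) = 6015^3150 mod 6301 = 6300, giving Legendre symbol -1.
(-286/6301) = -1, so 6301 is inert.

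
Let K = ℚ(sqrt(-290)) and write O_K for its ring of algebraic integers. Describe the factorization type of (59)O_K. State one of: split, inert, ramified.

Since -290 ≢ 1 mod 4, the ring of integers is ℤ[√-290] with discriminant 4·(-290) = -1160.
Since gcd(59, -1160) = 1 the prime 59 does not ramify.
(-290/59) = 5^29 mod 59 = 1, giving Legendre symbol 1.
d is a quadratic residue mod p, hence 59 splits in O_K.

splits completely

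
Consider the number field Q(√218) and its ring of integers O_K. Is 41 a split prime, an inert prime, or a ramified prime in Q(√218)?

Since 218 ≢ 1 mod 4, the ring of integers is ℤ[√218] with discriminant 4·218 = 872.
Since gcd(41, 872) = 1 the prime 41 does not ramify.
Legendre symbol by Euler's criterion: (218/41) ≡ 218^20 ≡ 40 (mod 41), i.e. (218/41) = -1.
Legendre symbol -1 ⇒ 41 is inert.

remains prime (inert)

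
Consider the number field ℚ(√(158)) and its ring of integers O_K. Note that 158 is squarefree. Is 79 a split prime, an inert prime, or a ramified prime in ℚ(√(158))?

ramifies in O_K

d = 158 ≡ 2 (mod 4), so O_K = ℤ[√158] and disc(K) = 4d = 632.
Ramification test: 79 | 632. The prime 79 ramifies in K.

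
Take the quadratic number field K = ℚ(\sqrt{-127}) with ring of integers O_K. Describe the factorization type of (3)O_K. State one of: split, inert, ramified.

remains prime (inert)

d = -127 ≡ 1 (mod 4), so O_K = ℤ[(1+√-127)/2] and disc(K) = d = -127.
disc(K) = -127 is not divisible by 3; 3 is unramified.
Compute (-127/3) via Euler: 2^((3-1)/2) mod 3 = 2, so (-127/3) = -1.
d is a non-residue mod p, hence 3 remains inert in O_K.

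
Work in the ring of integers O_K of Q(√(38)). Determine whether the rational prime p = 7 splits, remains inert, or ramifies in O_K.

inert

38 mod 4 = 2, hence disc K = 4·38 = 152 and O_K = ℤ[√38].
Since gcd(7, 152) = 1 the prime 7 does not ramify.
Compute (38/7) via Euler: 3^((7-1)/2) mod 7 = 6, so (38/7) = -1.
d is a non-residue mod p, hence 7 remains inert in O_K.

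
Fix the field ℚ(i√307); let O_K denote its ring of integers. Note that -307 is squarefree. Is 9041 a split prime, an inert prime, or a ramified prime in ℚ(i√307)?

inert

d = -307 ≡ 1 (mod 4), so O_K = ℤ[(1+√-307)/2] and disc(K) = d = -307.
disc(K) = -307 is not divisible by 9041; 9041 is unramified.
(-307/9041) = 8734^4520 mod 9041 = 9040, giving Legendre symbol -1.
(-307/9041) = -1, so 9041 is inert.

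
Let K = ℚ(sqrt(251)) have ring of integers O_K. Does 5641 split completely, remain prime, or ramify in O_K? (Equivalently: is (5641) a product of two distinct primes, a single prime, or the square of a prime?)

splits completely

251 mod 4 = 3, hence disc K = 4·251 = 1004 and O_K = ℤ[√251].
Since gcd(5641, 1004) = 1 the prime 5641 does not ramify.
Legendre symbol by Euler's criterion: (251/5641) ≡ 251^2820 ≡ 1 (mod 5641), i.e. (251/5641) = 1.
(251/5641) = 1, so 5641 splits.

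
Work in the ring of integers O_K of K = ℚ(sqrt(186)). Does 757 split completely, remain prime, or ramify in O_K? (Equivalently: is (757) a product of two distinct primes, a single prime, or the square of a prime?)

p splits

d = 186 ≡ 2 (mod 4), so O_K = ℤ[√186] and disc(K) = 4d = 744.
Since gcd(757, 744) = 1 the prime 757 does not ramify.
(186/757) = 186^378 mod 757 = 1, giving Legendre symbol 1.
d is a quadratic residue mod p, hence 757 splits in O_K.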